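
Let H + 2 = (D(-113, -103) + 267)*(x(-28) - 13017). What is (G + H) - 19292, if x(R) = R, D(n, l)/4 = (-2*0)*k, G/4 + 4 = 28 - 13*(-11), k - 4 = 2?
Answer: -3501641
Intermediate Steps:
k = 6 (k = 4 + 2 = 6)
G = 668 (G = -16 + 4*(28 - 13*(-11)) = -16 + 4*(28 + 143) = -16 + 4*171 = -16 + 684 = 668)
D(n, l) = 0 (D(n, l) = 4*(-2*0*6) = 4*(0*6) = 4*0 = 0)
H = -3483017 (H = -2 + (0 + 267)*(-28 - 13017) = -2 + 267*(-13045) = -2 - 3483015 = -3483017)
(G + H) - 19292 = (668 - 3483017) - 19292 = -3482349 - 19292 = -3501641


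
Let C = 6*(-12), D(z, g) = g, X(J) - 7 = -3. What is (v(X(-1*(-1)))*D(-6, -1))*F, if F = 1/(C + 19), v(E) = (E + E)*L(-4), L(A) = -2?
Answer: -16/53 ≈ -0.30189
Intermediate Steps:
X(J) = 4 (X(J) = 7 - 3 = 4)
C = -72
v(E) = -4*E (v(E) = (E + E)*(-2) = (2*E)*(-2) = -4*E)
F = -1/53 (F = 1/(-72 + 19) = 1/(-53) = -1/53 ≈ -0.018868)
(v(X(-1*(-1)))*D(-6, -1))*F = (-4*4*(-1))*(-1/53) = -16*(-1)*(-1/53) = 16*(-1/53) = -16/53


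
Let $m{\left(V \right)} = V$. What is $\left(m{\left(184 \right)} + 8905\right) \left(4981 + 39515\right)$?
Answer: $404424144$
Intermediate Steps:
$\left(m{\left(184 \right)} + 8905\right) \left(4981 + 39515\right) = \left(184 + 8905\right) \left(4981 + 39515\right) = 9089 \cdot 44496 = 404424144$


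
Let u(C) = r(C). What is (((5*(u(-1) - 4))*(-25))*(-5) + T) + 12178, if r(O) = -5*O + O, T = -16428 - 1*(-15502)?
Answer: 11252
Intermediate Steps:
T = -926 (T = -16428 + 15502 = -926)
r(O) = -4*O
u(C) = -4*C
(((5*(u(-1) - 4))*(-25))*(-5) + T) + 12178 = (((5*(-4*(-1) - 4))*(-25))*(-5) - 926) + 12178 = (((5*(4 - 4))*(-25))*(-5) - 926) + 12178 = (((5*0)*(-25))*(-5) - 926) + 12178 = ((0*(-25))*(-5) - 926) + 12178 = (0*(-5) - 926) + 12178 = (0 - 926) + 12178 = -926 + 12178 = 11252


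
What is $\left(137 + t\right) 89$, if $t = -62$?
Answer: $6675$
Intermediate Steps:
$\left(137 + t\right) 89 = \left(137 - 62\right) 89 = 75 \cdot 89 = 6675$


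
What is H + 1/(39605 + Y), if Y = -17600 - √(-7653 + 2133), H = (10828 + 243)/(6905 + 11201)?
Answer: 357417295415/584492514518 + 4*I*√345/484225545 ≈ 0.6115 + 1.5343e-7*I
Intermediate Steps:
H = 11071/18106 ≈ 0.61145
Y = -17600 - 4*I*√345 (Y = -17600 - √(-5520) = -17600 - 4*I*√345 ≈ -17600.0 - 74.297*I)
H + 1/(39605 + Y) = 11071/18106 + 1/(39605 + (-17600 - 4*I*√345)) = 11071/18106 + 1/(22005 - 4*I*√345)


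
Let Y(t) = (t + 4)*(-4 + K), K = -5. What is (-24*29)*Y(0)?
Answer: 25056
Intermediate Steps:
Y(t) = -36 - 9*t (Y(t) = (t + 4)*(-4 - 5) = (4 + t)*(-9) = -36 - 9*t)
(-24*29)*Y(0) = (-24*29)*(-36 - 9*0) = -696*(-36 + 0) = -696*(-36) = 25056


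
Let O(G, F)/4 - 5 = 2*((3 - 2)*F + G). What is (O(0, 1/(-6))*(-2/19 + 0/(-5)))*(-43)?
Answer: 4816/57 ≈ 84.491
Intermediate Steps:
O(G, F) = 20 + 8*F + 8*G (O(G, F) = 20 + 4*(2*((3 - 2)*F + G)) = 20 + 4*(2*(1*F + G)) = 20 + 4*(2*(F + G)) = 20 + 4*(2*F + 2*G) = 20 + (8*F + 8*G) = 20 + 8*F + 8*G)
(O(0, 1/(-6))*(-2/19 + 0/(-5)))*(-43) = ((20 + 8*(1/(-6)) + 8*0)*(-2/19 + 0/(-5)))*(-43) = ((20 + 8*(1*(-1/6)) + 0)*(-2*1/19 + 0*(-1/5)))*(-43) = ((20 + 8*(-1/6) + 0)*(-2/19 + 0))*(-43) = ((20 - 4/3 + 0)*(-2/19))*(-43) = ((56/3)*(-2/19))*(-43) = -112/57*(-43) = 4816/57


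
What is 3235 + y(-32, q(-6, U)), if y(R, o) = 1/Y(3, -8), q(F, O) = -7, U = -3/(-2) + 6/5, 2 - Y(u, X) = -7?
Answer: 29116/9 ≈ 3235.1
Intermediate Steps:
Y(u, X) = 9 (Y(u, X) = 2 - 1*(-7) = 2 + 7 = 9)
U = 27/10 (U = -3*(-½) + 6*(⅕) = 3/2 + 6/5 = 27/10 ≈ 2.7000)
y(R, o) = ⅑ (y(R, o) = 1/9 = ⅑)
3235 + y(-32, q(-6, U)) = 3235 + ⅑ = 29116/9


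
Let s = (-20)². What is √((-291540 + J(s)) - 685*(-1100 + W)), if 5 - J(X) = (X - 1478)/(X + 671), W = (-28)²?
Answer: I*√195267457/51 ≈ 274.0*I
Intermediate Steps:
W = 784
s = 400
J(X) = 5 - (-1478 + X)/(671 + X) (J(X) = 5 - (X - 1478)/(X + 671) = 5 - (-1478 + X)/(671 + X))
√((-291540 + J(s)) - 685*(-1100 + W)) = √((-291540 + (4833 + 4*400)/(671 + 400)) - 685*(-1100 + 784)) = √((-291540 + (4833 + 1600)/1071) - 685*(-316)) = √((-291540 + (1/1071)*6433) + 216460) = √((-291540 + 919/153) + 216460) = √(-44604701/153 + 216460) = √(-11486321/153) = I*√195267457/51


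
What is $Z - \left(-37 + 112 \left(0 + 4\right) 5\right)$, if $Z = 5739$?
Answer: $3536$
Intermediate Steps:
$Z - \left(-37 + 112 \left(0 + 4\right) 5\right) = 5739 - \left(-37 + 112 \left(0 + 4\right) 5\right) = 5739 - \left(-37 + 112 \cdot 4 \cdot 5\right) = 5739 - \left(-37 + 112 \cdot 20\right) = 5739 - \left(-37 + 2240\right) = 5739 - 2203 = 3536$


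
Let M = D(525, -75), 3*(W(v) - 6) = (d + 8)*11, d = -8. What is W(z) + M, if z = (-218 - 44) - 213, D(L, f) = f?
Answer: -69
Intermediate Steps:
z = -475 (z = -262 - 213 = -475)
W(v) = 6 (W(v) = 6 + ((-8 + 8)*11)/3 = 6 + (0*11)/3 = 6 + (1/3)*0 = 6 + 0 = 6)
M = -75
W(z) + M = 6 - 75 = -69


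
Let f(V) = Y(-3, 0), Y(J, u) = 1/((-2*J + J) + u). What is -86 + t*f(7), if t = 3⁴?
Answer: -59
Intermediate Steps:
Y(J, u) = 1/(u - J) (Y(J, u) = 1/(-J + u) = 1/(u - J))
f(V) = ⅓ (f(V) = 1/(0 - 1*(-3)) = 1/(0 + 3) = 1/3 = ⅓)
t = 81
-86 + t*f(7) = -86 + 81*(⅓) = -86 + 27 = -59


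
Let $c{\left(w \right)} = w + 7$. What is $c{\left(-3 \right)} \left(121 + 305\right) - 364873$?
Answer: $-363169$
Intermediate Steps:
$c{\left(w \right)} = 7 + w$
$c{\left(-3 \right)} \left(121 + 305\right) - 364873 = \left(7 - 3\right) \left(121 + 305\right) - 364873 = 4 \cdot 426 - 364873 = 1704 - 364873 = -363169$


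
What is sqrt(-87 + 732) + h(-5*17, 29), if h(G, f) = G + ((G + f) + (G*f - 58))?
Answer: -2664 + sqrt(645) ≈ -2638.6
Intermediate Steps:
h(G, f) = -58 + f + 2*G + G*f (h(G, f) = G + ((G + f) + (-58 + G*f)) = G + (-58 + G + f + G*f) = -58 + f + 2*G + G*f)
sqrt(-87 + 732) + h(-5*17, 29) = sqrt(-87 + 732) + (-58 + 29 + 2*(-5*17) - 5*17*29) = sqrt(645) + (-58 + 29 + 2*(-85) - 85*29) = sqrt(645) + (-58 + 29 - 170 - 2465) = sqrt(645) - 2664 = -2664 + sqrt(645)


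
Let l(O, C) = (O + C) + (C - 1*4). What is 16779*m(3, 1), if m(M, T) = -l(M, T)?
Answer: -16779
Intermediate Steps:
l(O, C) = -4 + O + 2*C (l(O, C) = (C + O) + (C - 4) = (C + O) + (-4 + C) = -4 + O + 2*C)
m(M, T) = 4 - M - 2*T (m(M, T) = -(-4 + M + 2*T) = 4 - M - 2*T)
16779*m(3, 1) = 16779*(4 - 1*3 - 2*1) = 16779*(4 - 3 - 2) = 16779*(-1) = -16779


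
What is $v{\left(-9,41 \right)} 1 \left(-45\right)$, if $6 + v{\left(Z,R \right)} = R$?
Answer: $-1575$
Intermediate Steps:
$v{\left(Z,R \right)} = -6 + R$
$v{\left(-9,41 \right)} 1 \left(-45\right) = \left(-6 + 41\right) 1 \left(-45\right) = 35 \left(-45\right) = -1575$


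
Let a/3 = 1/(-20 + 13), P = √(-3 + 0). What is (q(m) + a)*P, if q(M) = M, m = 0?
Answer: -3*I*√3/7 ≈ -0.74231*I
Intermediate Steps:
P = I*√3 (P = √(-3) = I*√3 ≈ 1.732*I)
a = -3/7 (a = 3/(-20 + 13) = 3/(-7) = 3*(-⅐) = -3/7 ≈ -0.42857)
(q(m) + a)*P = (0 - 3/7)*(I*√3) = -3*I*√3/7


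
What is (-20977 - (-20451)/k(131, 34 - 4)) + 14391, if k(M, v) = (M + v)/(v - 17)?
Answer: -794483/161 ≈ -4934.7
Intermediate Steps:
k(M, v) = (M + v)/(-17 + v)
(-20977 - (-20451)/k(131, 34 - 4)) + 14391 = (-20977 - (-20451)/((131 + (34 - 4))/(-17 + (34 - 4)))) + 14391 = (-20977 - (-20451)/((131 + 30)/(-17 + 30))) + 14391 = (-20977 - (-20451)/(161/13)) + 14391 = (-20977 - (-20451)/((1/13)*161)) + 14391 = (-20977 - (-20451)/161/13) + 14391 = (-20977 - (-20451)*13/161) + 14391 = (-20977 - 1*(-265863/161)) + 14391 = (-20977 + 265863/161) + 14391 = -3111434/161 + 14391 = -794483/161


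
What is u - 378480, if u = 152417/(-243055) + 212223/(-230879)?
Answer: -1930816566720128/5101481395 ≈ -3.7848e+5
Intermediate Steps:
u = -7888340528/5101481395 (u = 152417*(-1/243055) + 212223*(-1/230879) = -152417/243055 - 19293/20989 = -7888340528/5101481395 ≈ -1.5463)
u - 378480 = -7888340528/5101481395 - 378480 = -1930816566720128/5101481395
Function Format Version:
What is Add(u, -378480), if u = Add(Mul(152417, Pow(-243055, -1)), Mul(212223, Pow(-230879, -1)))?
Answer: Rational(-1930816566720128, 5101481395) ≈ -3.7848e+5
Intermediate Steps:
u = Rational(-7888340528, 5101481395) (u = Add(Mul(152417, Rational(-1, 243055)), Mul(212223, Rational(-1, 230879))) = Add(Rational(-152417, 243055), Rational(-19293, 20989)) = Rational(-7888340528, 5101481395) ≈ -1.5463)
Add(u, -378480) = Add(Rational(-7888340528, 5101481395), -378480) = Rational(-1930816566720128, 5101481395)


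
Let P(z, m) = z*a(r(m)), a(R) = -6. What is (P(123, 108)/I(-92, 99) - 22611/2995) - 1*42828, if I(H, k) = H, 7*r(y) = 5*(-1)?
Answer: -5900348511/137770 ≈ -42828.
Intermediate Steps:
r(y) = -5/7 (r(y) = (5*(-1))/7 = (1/7)*(-5) = -5/7)
P(z, m) = -6*z (P(z, m) = z*(-6) = -6*z)
(P(123, 108)/I(-92, 99) - 22611/2995) - 1*42828 = (-6*123/(-92) - 22611/2995) - 1*42828 = (-738*(-1/92) - 22611*1/2995) - 42828 = (369/46 - 22611/2995) - 42828 = 65049/137770 - 42828 = -5900348511/137770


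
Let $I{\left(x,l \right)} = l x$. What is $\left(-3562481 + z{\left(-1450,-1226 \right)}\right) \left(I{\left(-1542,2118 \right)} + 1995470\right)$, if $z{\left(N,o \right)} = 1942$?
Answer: $4523614951954$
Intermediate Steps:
$\left(-3562481 + z{\left(-1450,-1226 \right)}\right) \left(I{\left(-1542,2118 \right)} + 1995470\right) = \left(-3562481 + 1942\right) \left(2118 \left(-1542\right) + 1995470\right) = - 3560539 \left(-3265956 + 1995470\right) = \left(-3560539\right) \left(-1270486\right) = 4523614951954$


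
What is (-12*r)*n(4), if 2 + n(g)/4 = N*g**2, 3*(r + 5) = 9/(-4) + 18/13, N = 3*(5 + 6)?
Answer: 1735800/13 ≈ 1.3352e+5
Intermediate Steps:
N = 33 (N = 3*11 = 33)
r = -275/52 (r = -5 + (9/(-4) + 18/13)/3 = -5 + (9*(-1/4) + 18*(1/13))/3 = -5 + (-9/4 + 18/13)/3 = -5 + (1/3)*(-45/52) = -5 - 15/52 = -275/52 ≈ -5.2885)
n(g) = -8 + 132*g**2 (n(g) = -8 + 4*(33*g**2) = -8 + 132*g**2)
(-12*r)*n(4) = (-12*(-275/52))*(-8 + 132*4**2) = 825*(-8 + 132*16)/13 = 825*(-8 + 2112)/13 = (825/13)*2104 = 1735800/13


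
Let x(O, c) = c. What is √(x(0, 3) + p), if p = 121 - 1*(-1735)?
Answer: 13*√11 ≈ 43.116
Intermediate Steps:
p = 1856 (p = 121 + 1735 = 1856)
√(x(0, 3) + p) = √(3 + 1856) = √1859 = 13*√11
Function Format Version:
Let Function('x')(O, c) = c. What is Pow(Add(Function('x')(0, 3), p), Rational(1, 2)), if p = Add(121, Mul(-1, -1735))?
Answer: Mul(13, Pow(11, Rational(1, 2))) ≈ 43.116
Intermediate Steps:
p = 1856 (p = Add(121, 1735) = 1856)
Pow(Add(Function('x')(0, 3), p), Rational(1, 2)) = Pow(Add(3, 1856), Rational(1, 2)) = Pow(1859, Rational(1, 2)) = Mul(13, Pow(11, Rational(1, 2)))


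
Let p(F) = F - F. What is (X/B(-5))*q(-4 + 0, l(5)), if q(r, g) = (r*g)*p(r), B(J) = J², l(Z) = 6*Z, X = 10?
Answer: 0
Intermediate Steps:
p(F) = 0
q(r, g) = 0 (q(r, g) = (r*g)*0 = (g*r)*0 = 0)
(X/B(-5))*q(-4 + 0, l(5)) = (10/((-5)²))*0 = (10/25)*0 = (10*(1/25))*0 = (⅖)*0 = 0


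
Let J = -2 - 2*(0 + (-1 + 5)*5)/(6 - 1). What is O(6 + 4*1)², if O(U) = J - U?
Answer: 400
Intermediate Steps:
J = -10 (J = -2 - 2*(0 + 4*5)/5 = -2 - 2*(0 + 20)/5 = -2 - 40/5 = -2 - 2*4 = -2 - 8 = -10)
O(U) = -10 - U
O(6 + 4*1)² = (-10 - (6 + 4*1))² = (-10 - (6 + 4))² = (-10 - 1*10)² = (-10 - 10)² = (-20)² = 400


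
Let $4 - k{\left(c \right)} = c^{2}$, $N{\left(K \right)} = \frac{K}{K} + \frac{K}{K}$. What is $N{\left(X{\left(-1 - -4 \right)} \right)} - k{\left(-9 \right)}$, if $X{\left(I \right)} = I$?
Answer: $79$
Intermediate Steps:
$N{\left(K \right)} = 2$ ($N{\left(K \right)} = 1 + 1 = 2$)
$k{\left(c \right)} = 4 - c^{2}$
$N{\left(X{\left(-1 - -4 \right)} \right)} - k{\left(-9 \right)} = 2 - \left(4 - \left(-9\right)^{2}\right) = 2 - \left(4 - 81\right) = 2 - -77 = 2 + 77 = 79$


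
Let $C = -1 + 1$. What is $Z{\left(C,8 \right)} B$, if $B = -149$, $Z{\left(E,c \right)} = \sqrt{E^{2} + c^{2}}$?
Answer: $-1192$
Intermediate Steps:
$C = 0$
$Z{\left(C,8 \right)} B = \sqrt{0^{2} + 8^{2}} \left(-149\right) = \sqrt{0 + 64} \left(-149\right) = \sqrt{64} \left(-149\right) = 8 \left(-149\right) = -1192$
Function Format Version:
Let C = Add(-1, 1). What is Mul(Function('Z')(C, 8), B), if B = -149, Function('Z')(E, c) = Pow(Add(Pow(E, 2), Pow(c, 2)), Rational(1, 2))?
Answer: -1192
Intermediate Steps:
C = 0
Mul(Function('Z')(C, 8), B) = Mul(Pow(Add(Pow(0, 2), Pow(8, 2)), Rational(1, 2)), -149) = Mul(Pow(Add(0, 64), Rational(1, 2)), -149) = Mul(Pow(64, Rational(1, 2)), -149) = Mul(8, -149) = -1192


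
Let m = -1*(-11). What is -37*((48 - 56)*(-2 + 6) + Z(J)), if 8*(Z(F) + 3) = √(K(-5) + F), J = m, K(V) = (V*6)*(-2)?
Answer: 1295 - 37*√71/8 ≈ 1256.0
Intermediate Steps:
m = 11
K(V) = -12*V (K(V) = (6*V)*(-2) = -12*V)
J = 11
Z(F) = -3 + √(60 + F)/8 (Z(F) = -3 + √(-12*(-5) + F)/8 = -3 + √(60 + F)/8)
-37*((48 - 56)*(-2 + 6) + Z(J)) = -37*((48 - 56)*(-2 + 6) + (-3 + √(60 + 11)/8)) = -37*(-8*4 + (-3 + √71/8)) = -37*(-32 + (-3 + √71/8)) = -37*(-35 + √71/8) = 1295 - 37*√71/8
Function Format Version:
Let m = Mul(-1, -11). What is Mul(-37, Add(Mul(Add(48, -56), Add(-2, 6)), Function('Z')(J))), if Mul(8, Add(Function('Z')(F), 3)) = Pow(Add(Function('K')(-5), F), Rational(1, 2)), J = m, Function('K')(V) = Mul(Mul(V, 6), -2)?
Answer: Add(1295, Mul(Rational(-37, 8), Pow(71, Rational(1, 2)))) ≈ 1256.0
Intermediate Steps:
m = 11
Function('K')(V) = Mul(-12, V) (Function('K')(V) = Mul(Mul(6, V), -2) = Mul(-12, V))
J = 11
Function('Z')(F) = Add(-3, Mul(Rational(1, 8), Pow(Add(60, F), Rational(1, 2)))) (Function('Z')(F) = Add(-3, Mul(Rational(1, 8), Pow(Add(Mul(-12, -5), F), Rational(1, 2)))) = Add(-3, Mul(Rational(1, 8), Pow(Add(60, F), Rational(1, 2)))))
Mul(-37, Add(Mul(Add(48, -56), Add(-2, 6)), Function('Z')(J))) = Mul(-37, Add(Mul(Add(48, -56), Add(-2, 6)), Add(-3, Mul(Rational(1, 8), Pow(Add(60, 11), Rational(1, 2)))))) = Mul(-37, Add(Mul(-8, 4), Add(-3, Mul(Rational(1, 8), Pow(71, Rational(1, 2)))))) = Mul(-37, Add(-32, Add(-3, Mul(Rational(1, 8), Pow(71, Rational(1, 2)))))) = Mul(-37, Add(-35, Mul(Rational(1, 8), Pow(71, Rational(1, 2))))) = Add(1295, Mul(Rational(-37, 8), Pow(71, Rational(1, 2))))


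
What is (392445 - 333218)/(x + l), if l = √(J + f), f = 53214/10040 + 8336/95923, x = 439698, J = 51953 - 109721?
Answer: 432416938253438040/3210240595037204591 - 118454*I*√3348418857630654781135/93096977256078933139 ≈ 0.1347 - 7.3627e-5*I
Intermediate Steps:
J = -57768
f = 2594069981/481533460 (f = 53214*(1/10040) + 8336*(1/95923) = 26607/5020 + 8336/95923 = 2594069981/481533460 ≈ 5.3871)
l = I*√3348418857630654781135/240766730 (l = √(-57768 + 2594069981/481533460) = √(-27814630847299/481533460) = I*√3348418857630654781135/240766730 ≈ 240.34*I)
(392445 - 333218)/(x + l) = (392445 - 333218)/(439698 + I*√3348418857630654781135/240766730) = 59227/(439698 + I*√3348418857630654781135/240766730)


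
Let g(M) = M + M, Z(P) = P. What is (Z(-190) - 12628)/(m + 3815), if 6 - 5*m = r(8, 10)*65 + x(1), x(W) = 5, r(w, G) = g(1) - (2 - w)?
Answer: -32045/9278 ≈ -3.4539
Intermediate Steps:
g(M) = 2*M
r(w, G) = w (r(w, G) = 2*1 - (2 - w) = 2 + (-2 + w) = w)
m = -519/5 (m = 6/5 - (8*65 + 5)/5 = 6/5 - (520 + 5)/5 = 6/5 - ⅕*525 = 6/5 - 105 = -519/5 ≈ -103.80)
(Z(-190) - 12628)/(m + 3815) = (-190 - 12628)/(-519/5 + 3815) = -12818/18556/5 = -12818*5/18556 = -32045/9278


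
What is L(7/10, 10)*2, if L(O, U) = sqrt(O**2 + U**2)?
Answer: sqrt(10049)/5 ≈ 20.049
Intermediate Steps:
L(7/10, 10)*2 = sqrt((7/10)**2 + 10**2)*2 = sqrt((7*(1/10))**2 + 100)*2 = sqrt((7/10)**2 + 100)*2 = sqrt(49/100 + 100)*2 = sqrt(10049/100)*2 = (sqrt(10049)/10)*2 = sqrt(10049)/5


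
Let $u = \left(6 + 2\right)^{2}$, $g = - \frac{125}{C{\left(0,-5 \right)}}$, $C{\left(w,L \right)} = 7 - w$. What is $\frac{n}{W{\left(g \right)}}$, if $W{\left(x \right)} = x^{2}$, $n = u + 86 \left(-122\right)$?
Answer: $- \frac{510972}{15625} \approx -32.702$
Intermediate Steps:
$g = - \frac{125}{7}$ ($g = - \frac{125}{7 - 0} = - \frac{125}{7 + 0} = - \frac{125}{7} \approx -17.857$)
$u = 64$ ($u = 8^{2} = 64$)
$n = -10428$ ($n = 64 + 86 \left(-122\right) = 64 - 10492 = -10428$)
$\frac{n}{W{\left(g \right)}} = - \frac{10428}{\left(- \frac{125}{7}\right)^{2}} = - \frac{10428}{\frac{15625}{49}} = \left(-10428\right) \frac{49}{15625} = - \frac{510972}{15625}$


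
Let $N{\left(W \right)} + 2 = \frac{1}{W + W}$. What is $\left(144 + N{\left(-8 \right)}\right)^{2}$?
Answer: $\frac{5157441}{256} \approx 20146.0$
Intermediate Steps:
$N{\left(W \right)} = -2 + \frac{1}{2 W}$ ($N{\left(W \right)} = -2 + \frac{1}{W + W} = -2 + \frac{1}{2 W}$)
$\left(144 + N{\left(-8 \right)}\right)^{2} = \left(144 - \left(2 - \frac{1}{2 \left(-8\right)}\right)\right)^{2} = \left(144 + \left(-2 + \frac{1}{2} \left(- \frac{1}{8}\right)\right)\right)^{2} = \left(144 - \frac{33}{16}\right)^{2} = \left(\frac{2271}{16}\right)^{2} = \frac{5157441}{256}$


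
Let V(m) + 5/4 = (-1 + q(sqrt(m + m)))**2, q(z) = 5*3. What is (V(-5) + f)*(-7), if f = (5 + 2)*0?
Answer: -5453/4 ≈ -1363.3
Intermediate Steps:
f = 0 (f = 7*0 = 0)
q(z) = 15
V(m) = 779/4 (V(m) = -5/4 + (-1 + 15)**2 = -5/4 + 14**2 = -5/4 + 196 = 779/4)
(V(-5) + f)*(-7) = (779/4 + 0)*(-7) = (779/4)*(-7) = -5453/4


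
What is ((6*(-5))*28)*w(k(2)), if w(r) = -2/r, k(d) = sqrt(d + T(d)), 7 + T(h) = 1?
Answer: -840*I ≈ -840.0*I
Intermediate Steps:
T(h) = -6 (T(h) = -7 + 1 = -6)
k(d) = sqrt(-6 + d) (k(d) = sqrt(d - 6) = sqrt(-6 + d))
((6*(-5))*28)*w(k(2)) = ((6*(-5))*28)*(-2/sqrt(-6 + 2)) = (-30*28)*(-2*(-I/2)) = -(-1680)/(2*I) = -(-1680)*(-I/2) = -840*I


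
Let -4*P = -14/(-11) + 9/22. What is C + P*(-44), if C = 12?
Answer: 61/2 ≈ 30.500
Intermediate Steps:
P = -37/88 (P = -(-14/(-11) + 9/22)/4 = -(-14*(-1/11) + 9*(1/22))/4 = -(14/11 + 9/22)/4 = -¼*37/22 = -37/88 ≈ -0.42045)
C + P*(-44) = 12 - 37/88*(-44) = 12 + 37/2 = 61/2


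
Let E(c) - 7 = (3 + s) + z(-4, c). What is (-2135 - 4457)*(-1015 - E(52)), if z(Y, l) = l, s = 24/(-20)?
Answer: 35458368/5 ≈ 7.0917e+6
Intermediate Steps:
s = -6/5 (s = 24*(-1/20) = -6/5 ≈ -1.2000)
E(c) = 44/5 + c (E(c) = 7 + ((3 - 6/5) + c) = 7 + (9/5 + c) = 44/5 + c)
(-2135 - 4457)*(-1015 - E(52)) = (-2135 - 4457)*(-1015 - (44/5 + 52)) = -6592*(-1015 - 1*304/5) = -6592*(-1015 - 304/5) = -6592*(-5379/5) = 35458368/5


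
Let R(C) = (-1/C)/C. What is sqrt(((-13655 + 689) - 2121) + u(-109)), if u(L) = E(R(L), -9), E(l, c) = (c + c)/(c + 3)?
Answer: 6*I*sqrt(419) ≈ 122.82*I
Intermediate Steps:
R(C) = -1/C**2
E(l, c) = 2*c/(3 + c) (E(l, c) = (2*c)/(3 + c) = 2*c/(3 + c))
u(L) = 3 (u(L) = 2*(-9)/(3 - 9) = 2*(-9)/(-6) = 2*(-9)*(-1/6) = 3)
sqrt(((-13655 + 689) - 2121) + u(-109)) = sqrt(((-13655 + 689) - 2121) + 3) = sqrt((-12966 - 2121) + 3) = sqrt(-15087 + 3) = sqrt(-15084) = 6*I*sqrt(419)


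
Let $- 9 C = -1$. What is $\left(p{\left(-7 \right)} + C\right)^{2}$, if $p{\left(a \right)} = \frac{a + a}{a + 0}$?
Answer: $\frac{361}{81} \approx 4.4568$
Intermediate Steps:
$C = \frac{1}{9}$ ($C = \left(- \frac{1}{9}\right) \left(-1\right) = \frac{1}{9} \approx 0.11111$)
$p{\left(a \right)} = 2$ ($p{\left(a \right)} = \frac{2 a}{a} = 2$)
$\left(p{\left(-7 \right)} + C\right)^{2} = \left(2 + \frac{1}{9}\right)^{2} = \left(\frac{19}{9}\right)^{2} = \frac{361}{81}$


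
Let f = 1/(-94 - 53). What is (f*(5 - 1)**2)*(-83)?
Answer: 1328/147 ≈ 9.0340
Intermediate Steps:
f = -1/147 (f = 1/(-147) = -1/147 ≈ -0.0068027)
(f*(5 - 1)**2)*(-83) = -(5 - 1)**2/147*(-83) = -1/147*4**2*(-83) = -1/147*16*(-83) = -16/147*(-83) = 1328/147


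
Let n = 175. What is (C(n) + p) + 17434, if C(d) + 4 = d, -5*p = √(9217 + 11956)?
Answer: 17605 - √21173/5 ≈ 17576.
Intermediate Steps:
p = -√21173/5 (p = -√(9217 + 11956)/5 = -√21173/5 ≈ -29.102)
C(d) = -4 + d
(C(n) + p) + 17434 = ((-4 + 175) - √21173/5) + 17434 = (171 - √21173/5) + 17434 = 17605 - √21173/5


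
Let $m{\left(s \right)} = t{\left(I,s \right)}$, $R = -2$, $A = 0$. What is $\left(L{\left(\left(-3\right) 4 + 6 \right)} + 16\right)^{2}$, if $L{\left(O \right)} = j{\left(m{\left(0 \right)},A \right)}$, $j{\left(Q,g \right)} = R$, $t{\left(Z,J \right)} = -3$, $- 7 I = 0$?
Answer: $196$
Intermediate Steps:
$I = 0$ ($I = \left(- \frac{1}{7}\right) 0 = 0$)
$m{\left(s \right)} = -3$
$j{\left(Q,g \right)} = -2$
$L{\left(O \right)} = -2$
$\left(L{\left(\left(-3\right) 4 + 6 \right)} + 16\right)^{2} = \left(-2 + 16\right)^{2} = 14^{2} = 196$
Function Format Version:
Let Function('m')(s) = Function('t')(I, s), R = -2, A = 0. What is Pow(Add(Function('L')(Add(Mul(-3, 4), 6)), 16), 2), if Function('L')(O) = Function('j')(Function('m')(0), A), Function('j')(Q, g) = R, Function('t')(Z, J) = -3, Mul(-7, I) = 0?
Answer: 196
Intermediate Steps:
I = 0 (I = Mul(Rational(-1, 7), 0) = 0)
Function('m')(s) = -3
Function('j')(Q, g) = -2
Function('L')(O) = -2
Pow(Add(Function('L')(Add(Mul(-3, 4), 6)), 16), 2) = Pow(Add(-2, 16), 2) = Pow(14, 2) = 196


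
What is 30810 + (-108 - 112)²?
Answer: 79210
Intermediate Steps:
30810 + (-108 - 112)² = 30810 + (-220)² = 30810 + 48400 = 79210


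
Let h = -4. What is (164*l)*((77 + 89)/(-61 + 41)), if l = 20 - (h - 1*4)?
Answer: -190568/5 ≈ -38114.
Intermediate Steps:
l = 28 (l = 20 - (-4 - 1*4) = 20 - (-4 - 4) = 20 - 1*(-8) = 20 + 8 = 28)
(164*l)*((77 + 89)/(-61 + 41)) = (164*28)*((77 + 89)/(-61 + 41)) = 4592*(166/(-20)) = 4592*(166*(-1/20)) = 4592*(-83/10) = -190568/5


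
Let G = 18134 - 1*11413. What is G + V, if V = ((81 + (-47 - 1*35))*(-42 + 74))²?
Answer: 7745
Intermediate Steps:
V = 1024 (V = ((81 + (-47 - 35))*32)² = ((81 - 82)*32)² = (-1*32)² = (-32)² = 1024)
G = 6721 (G = 18134 - 11413 = 6721)
G + V = 6721 + 1024 = 7745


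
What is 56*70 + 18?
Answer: 3938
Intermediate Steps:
56*70 + 18 = 3920 + 18 = 3938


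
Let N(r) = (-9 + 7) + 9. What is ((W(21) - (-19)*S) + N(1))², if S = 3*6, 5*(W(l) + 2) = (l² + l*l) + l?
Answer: 6959044/25 ≈ 2.7836e+5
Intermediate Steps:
W(l) = -2 + l/5 + 2*l²/5 (W(l) = -2 + ((l² + l*l) + l)/5 = -2 + ((l² + l²) + l)/5 = -2 + (2*l² + l)/5 = -2 + (l + 2*l²)/5 = -2 + (l/5 + 2*l²/5) = -2 + l/5 + 2*l²/5)
N(r) = 7 (N(r) = -2 + 9 = 7)
S = 18
((W(21) - (-19)*S) + N(1))² = (((-2 + (⅕)*21 + (⅖)*21²) - (-19)*18) + 7)² = (((-2 + 21/5 + (⅖)*441) - 1*(-342)) + 7)² = (((-2 + 21/5 + 882/5) + 342) + 7)² = ((893/5 + 342) + 7)² = (2603/5 + 7)² = (2638/5)² = 6959044/25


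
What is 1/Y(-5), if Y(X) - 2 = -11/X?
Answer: 5/21 ≈ 0.23810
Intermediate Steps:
Y(X) = 2 - 11/X
1/Y(-5) = 1/(2 - 11/(-5)) = 1/(2 - 11*(-1/5)) = 1/(2 + 11/5) = 1/(21/5) = 5/21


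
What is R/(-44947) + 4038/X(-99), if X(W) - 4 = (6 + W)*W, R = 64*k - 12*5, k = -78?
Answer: 228029958/414006817 ≈ 0.55079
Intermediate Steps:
R = -5052 (R = 64*(-78) - 12*5 = -4992 - 60 = -5052)
X(W) = 4 + W*(6 + W) (X(W) = 4 + (6 + W)*W = 4 + W*(6 + W))
R/(-44947) + 4038/X(-99) = -5052/(-44947) + 4038/(4 + (-99)**2 + 6*(-99)) = -5052*(-1/44947) + 4038/(4 + 9801 - 594) = 5052/44947 + 4038/9211 = 228029958/414006817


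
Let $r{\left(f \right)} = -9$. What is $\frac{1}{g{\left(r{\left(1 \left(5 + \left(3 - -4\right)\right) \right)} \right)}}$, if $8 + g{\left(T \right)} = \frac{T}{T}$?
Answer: $- \frac{1}{7} \approx -0.14286$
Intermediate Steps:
$g{\left(T \right)} = -7$ ($g{\left(T \right)} = -8 + \frac{T}{T} = -8 + 1 = -7$)
$\frac{1}{g{\left(r{\left(1 \left(5 + \left(3 - -4\right)\right) \right)} \right)}} = \frac{1}{-7} = - \frac{1}{7}$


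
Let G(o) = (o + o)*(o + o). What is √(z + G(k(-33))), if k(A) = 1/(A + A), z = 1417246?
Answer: √1543380895/33 ≈ 1190.5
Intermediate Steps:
k(A) = 1/(2*A)
G(o) = 4*o² (G(o) = (2*o)*(2*o) = 4*o²)
√(z + G(k(-33))) = √(1417246 + 4*((½)/(-33))²) = √(1417246 + 4*((½)*(-1/33))²) = √(1417246 + 4*(-1/66)²) = √(1417246 + 4*(1/4356)) = √(1417246 + 1/1089) = √(1543380895/1089) = √1543380895/33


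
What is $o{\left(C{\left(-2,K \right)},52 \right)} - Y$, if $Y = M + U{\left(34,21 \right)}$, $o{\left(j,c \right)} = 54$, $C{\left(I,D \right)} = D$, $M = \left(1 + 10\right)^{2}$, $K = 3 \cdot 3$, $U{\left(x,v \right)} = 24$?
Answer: $-91$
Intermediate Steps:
$K = 9$
$M = 121$ ($M = 11^{2} = 121$)
$Y = 145$ ($Y = 121 + 24 = 145$)
$o{\left(C{\left(-2,K \right)},52 \right)} - Y = 54 - 145 = -91$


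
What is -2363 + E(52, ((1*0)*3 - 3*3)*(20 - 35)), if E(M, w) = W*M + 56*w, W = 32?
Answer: 6861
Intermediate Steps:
E(M, w) = 32*M + 56*w
-2363 + E(52, ((1*0)*3 - 3*3)*(20 - 35)) = -2363 + (32*52 + 56*(((1*0)*3 - 3*3)*(20 - 35))) = -2363 + (1664 + 56*((0*3 - 9)*(-15))) = -2363 + (1664 + 56*((0 - 9)*(-15))) = -2363 + (1664 + 56*(-9*(-15))) = -2363 + (1664 + 56*135) = -2363 + (1664 + 7560) = -2363 + 9224 = 6861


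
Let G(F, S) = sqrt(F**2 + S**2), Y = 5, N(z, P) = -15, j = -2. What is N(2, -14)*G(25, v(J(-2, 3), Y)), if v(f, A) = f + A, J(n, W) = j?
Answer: -15*sqrt(634) ≈ -377.69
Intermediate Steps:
J(n, W) = -2
v(f, A) = A + f
N(2, -14)*G(25, v(J(-2, 3), Y)) = -15*sqrt(25**2 + (5 - 2)**2) = -15*sqrt(625 + 3**2) = -15*sqrt(625 + 9) = -15*sqrt(634)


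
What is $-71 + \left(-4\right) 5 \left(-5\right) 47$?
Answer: $4629$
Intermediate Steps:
$-71 + \left(-4\right) 5 \left(-5\right) 47 = -71 + \left(-20\right) \left(-5\right) 47 = -71 + 100 \cdot 47 = -71 + 4700 = 4629$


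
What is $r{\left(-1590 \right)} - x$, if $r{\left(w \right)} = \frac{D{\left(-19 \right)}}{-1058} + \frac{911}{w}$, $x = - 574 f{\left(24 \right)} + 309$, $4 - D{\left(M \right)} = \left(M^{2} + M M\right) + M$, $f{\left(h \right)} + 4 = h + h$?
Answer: $\frac{10491622478}{420555} \approx 24947.0$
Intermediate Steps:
$f{\left(h \right)} = -4 + 2 h$ ($f{\left(h \right)} = -4 + \left(h + h\right) = -4 + 2 h$)
$D{\left(M \right)} = 4 - M - 2 M^{2}$ ($D{\left(M \right)} = 4 - \left(\left(M^{2} + M M\right) + M\right) = 4 - \left(\left(M^{2} + M^{2}\right) + M\right) = 4 - \left(2 M^{2} + M\right) = 4 - \left(M + 2 M^{2}\right) = 4 - M - 2 M^{2}$)
$x = -24947$ ($x = - 574 \left(-4 + 2 \cdot 24\right) + 309 = - 574 \left(-4 + 48\right) + 309 = \left(-574\right) 44 + 309 = -25256 + 309 = -24947$)
$r{\left(w \right)} = \frac{699}{1058} + \frac{911}{w}$ ($r{\left(w \right)} = \frac{4 - -19 - 2 \left(-19\right)^{2}}{-1058} + \frac{911}{w} = \left(4 + 19 - 722\right) \left(- \frac{1}{1058}\right) + \frac{911}{w} = \left(-699\right) \left(- \frac{1}{1058}\right) + \frac{911}{w} = \frac{699}{1058} + \frac{911}{w}$)
$r{\left(-1590 \right)} - x = \left(\frac{699}{1058} + \frac{911}{-1590}\right) - -24947 = \left(\frac{699}{1058} + 911 \left(- \frac{1}{1590}\right)\right) + 24947 = \left(\frac{699}{1058} - \frac{911}{1590}\right) + 24947 = \frac{36893}{420555} + 24947 = \frac{10491622478}{420555}$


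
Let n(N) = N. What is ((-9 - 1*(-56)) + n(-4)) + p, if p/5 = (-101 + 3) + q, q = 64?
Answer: -127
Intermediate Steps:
p = -170 (p = 5*((-101 + 3) + 64) = 5*(-98 + 64) = 5*(-34) = -170)
((-9 - 1*(-56)) + n(-4)) + p = ((-9 - 1*(-56)) - 4) - 170 = ((-9 + 56) - 4) - 170 = (47 - 4) - 170 = 43 - 170 = -127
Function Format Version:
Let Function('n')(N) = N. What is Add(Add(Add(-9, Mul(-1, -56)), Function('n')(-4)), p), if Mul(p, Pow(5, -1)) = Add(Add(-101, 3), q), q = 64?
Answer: -127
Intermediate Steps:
p = -170 (p = Mul(5, Add(Add(-101, 3), 64)) = Mul(5, Add(-98, 64)) = Mul(5, -34) = -170)
Add(Add(Add(-9, Mul(-1, -56)), Function('n')(-4)), p) = Add(Add(Add(-9, Mul(-1, -56)), -4), -170) = Add(Add(Add(-9, 56), -4), -170) = Add(Add(47, -4), -170) = Add(43, -170) = -127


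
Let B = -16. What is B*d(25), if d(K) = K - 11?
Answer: -224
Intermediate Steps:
d(K) = -11 + K
B*d(25) = -16*(-11 + 25) = -16*14 = -224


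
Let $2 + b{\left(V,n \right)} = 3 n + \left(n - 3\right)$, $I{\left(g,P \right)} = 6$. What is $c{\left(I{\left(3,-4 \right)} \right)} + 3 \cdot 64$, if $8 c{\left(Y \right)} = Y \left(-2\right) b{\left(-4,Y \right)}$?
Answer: $\frac{327}{2} \approx 163.5$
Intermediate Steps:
$b{\left(V,n \right)} = -5 + 4 n$ ($b{\left(V,n \right)} = -2 + \left(3 n + \left(n - 3\right)\right) = -2 + \left(3 n + \left(-3 + n\right)\right) = -2 + \left(-3 + 4 n\right) = -5 + 4 n$)
$c{\left(Y \right)} = - \frac{Y \left(-5 + 4 Y\right)}{4}$ ($c{\left(Y \right)} = \frac{Y \left(-2\right) \left(-5 + 4 Y\right)}{8} = \frac{- 2 Y \left(-5 + 4 Y\right)}{8} = \frac{\left(-2\right) Y \left(-5 + 4 Y\right)}{8} = - \frac{Y \left(-5 + 4 Y\right)}{4}$)
$c{\left(I{\left(3,-4 \right)} \right)} + 3 \cdot 64 = \frac{1}{4} \cdot 6 \left(5 - 24\right) + 3 \cdot 64 = \frac{1}{4} \cdot 6 \left(5 - 24\right) + 192 = \frac{1}{4} \cdot 6 \left(-19\right) + 192 = - \frac{57}{2} + 192 = \frac{327}{2}$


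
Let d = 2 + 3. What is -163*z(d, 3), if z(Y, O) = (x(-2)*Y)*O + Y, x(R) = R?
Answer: 4075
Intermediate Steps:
d = 5
z(Y, O) = Y - 2*O*Y (z(Y, O) = (-2*Y)*O + Y = -2*O*Y + Y = Y - 2*O*Y)
-163*z(d, 3) = -815*(1 - 2*3) = -815*(1 - 6) = -815*(-5) = -163*(-25) = 4075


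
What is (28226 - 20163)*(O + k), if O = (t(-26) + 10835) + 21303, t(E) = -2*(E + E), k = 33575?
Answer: 530682471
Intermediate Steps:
t(E) = -4*E
O = 32242 (O = (-4*(-26) + 10835) + 21303 = (104 + 10835) + 21303 = 10939 + 21303 = 32242)
(28226 - 20163)*(O + k) = (28226 - 20163)*(32242 + 33575) = 8063*65817 = 530682471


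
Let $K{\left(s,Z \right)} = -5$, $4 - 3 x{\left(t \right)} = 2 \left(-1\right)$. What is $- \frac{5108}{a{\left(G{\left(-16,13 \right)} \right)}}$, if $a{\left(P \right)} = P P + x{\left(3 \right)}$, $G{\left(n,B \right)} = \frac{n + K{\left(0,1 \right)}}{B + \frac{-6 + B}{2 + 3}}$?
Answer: $- \frac{2942208}{2377} \approx -1237.8$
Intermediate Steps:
$x{\left(t \right)} = 2$ ($x{\left(t \right)} = \frac{4}{3} - \frac{2 \left(-1\right)}{3} = \frac{4}{3} - - \frac{2}{3} = \frac{4}{3} + \frac{2}{3} = 2$)
$G{\left(n,B \right)} = \frac{-5 + n}{- \frac{6}{5} + \frac{6 B}{5}}$ ($G{\left(n,B \right)} = \frac{n - 5}{B + \frac{-6 + B}{2 + 3}} = \frac{-5 + n}{B + \frac{-6 + B}{5}} = \frac{-5 + n}{B + \left(-6 + B\right) \frac{1}{5}} = \frac{-5 + n}{B + \left(- \frac{6}{5} + \frac{B}{5}\right)} = \frac{-5 + n}{- \frac{6}{5} + \frac{6 B}{5}}$)
$a{\left(P \right)} = 2 + P^{2}$ ($a{\left(P \right)} = P P + 2 = P^{2} + 2 = 2 + P^{2}$)
$- \frac{5108}{a{\left(G{\left(-16,13 \right)} \right)}} = - \frac{5108}{2 + \left(\frac{5 \left(-5 - 16\right)}{6 \left(-1 + 13\right)}\right)^{2}} = - \frac{5108}{2 + \left(\frac{5}{6} \cdot \frac{1}{12} \left(-21\right)\right)^{2}} = - \frac{5108}{2 + \left(- \frac{35}{24}\right)^{2}} = - \frac{5108}{2 + \frac{1225}{576}} = - \frac{5108}{\frac{2377}{576}} = \left(-5108\right) \frac{576}{2377} = - \frac{2942208}{2377}$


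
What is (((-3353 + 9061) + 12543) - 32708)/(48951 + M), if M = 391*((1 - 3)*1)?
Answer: -14457/48169 ≈ -0.30013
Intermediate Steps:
M = -782 (M = 391*(-2*1) = 391*(-2) = -782)
(((-3353 + 9061) + 12543) - 32708)/(48951 + M) = (((-3353 + 9061) + 12543) - 32708)/(48951 - 782) = ((5708 + 12543) - 32708)/48169 = (18251 - 32708)*(1/48169) = -14457*1/48169 = -14457/48169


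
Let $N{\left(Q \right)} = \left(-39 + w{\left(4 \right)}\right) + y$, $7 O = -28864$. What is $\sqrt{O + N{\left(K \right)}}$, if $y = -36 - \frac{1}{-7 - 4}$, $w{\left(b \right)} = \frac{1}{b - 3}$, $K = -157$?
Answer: $\frac{i \sqrt{24886015}}{77} \approx 64.787 i$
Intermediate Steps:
$O = - \frac{28864}{7}$ ($O = \frac{1}{7} \left(-28864\right) = - \frac{28864}{7} \approx -4123.4$)
$w{\left(b \right)} = \frac{1}{-3 + b}$
$y = - \frac{395}{11}$ ($y = -36 - \frac{1}{-11} = -36 - - \frac{1}{11} = -36 + \frac{1}{11} = - \frac{395}{11} \approx -35.909$)
$N{\left(Q \right)} = - \frac{813}{11}$ ($N{\left(Q \right)} = \left(-39 + \frac{1}{-3 + 4}\right) - \frac{395}{11} = \left(-39 + 1^{-1}\right) - \frac{395}{11} = \left(-39 + 1\right) - \frac{395}{11} = -38 - \frac{395}{11} = - \frac{813}{11}$)
$\sqrt{O + N{\left(K \right)}} = \sqrt{- \frac{28864}{7} - \frac{813}{11}} = \sqrt{- \frac{323195}{77}} = \frac{i \sqrt{24886015}}{77}$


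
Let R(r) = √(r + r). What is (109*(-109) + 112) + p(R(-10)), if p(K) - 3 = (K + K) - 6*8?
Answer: -11814 + 4*I*√5 ≈ -11814.0 + 8.9443*I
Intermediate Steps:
R(r) = √2*√r (R(r) = √(2*r) = √2*√r)
p(K) = -45 + 2*K (p(K) = 3 + ((K + K) - 6*8) = 3 + (2*K - 48) = 3 + (-48 + 2*K) = -45 + 2*K)
(109*(-109) + 112) + p(R(-10)) = (109*(-109) + 112) + (-45 + 2*(√2*√(-10))) = (-11881 + 112) + (-45 + 2*(√2*(I*√10))) = -11769 + (-45 + 2*(2*I*√5)) = -11769 + (-45 + 4*I*√5) = -11814 + 4*I*√5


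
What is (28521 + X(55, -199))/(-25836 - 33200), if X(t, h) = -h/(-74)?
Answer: -2110355/4368664 ≈ -0.48307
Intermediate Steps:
X(t, h) = h/74 (X(t, h) = -h*(-1)/74 = -(-1)*h/74 = h/74)
(28521 + X(55, -199))/(-25836 - 33200) = (28521 + (1/74)*(-199))/(-25836 - 33200) = (28521 - 199/74)/(-59036) = (2110355/74)*(-1/59036) = -2110355/4368664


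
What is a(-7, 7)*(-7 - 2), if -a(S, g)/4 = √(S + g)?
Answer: 0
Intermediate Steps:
a(S, g) = -4*√(S + g)
a(-7, 7)*(-7 - 2) = (-4*√(-7 + 7))*(-7 - 2) = -4*√0*(-9) = -4*0*(-9) = 0*(-9) = 0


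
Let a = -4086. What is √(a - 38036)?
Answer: I*√42122 ≈ 205.24*I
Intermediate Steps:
√(a - 38036) = √(-4086 - 38036) = √(-42122) = I*√42122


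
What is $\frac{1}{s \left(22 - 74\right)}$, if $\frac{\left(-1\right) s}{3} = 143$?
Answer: $\frac{1}{22308} \approx 4.4827 \cdot 10^{-5}$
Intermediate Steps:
$s = -429$ ($s = \left(-3\right) 143 = -429$)
$\frac{1}{s \left(22 - 74\right)} = \frac{1}{\left(-429\right) \left(22 - 74\right)} = \frac{1}{\left(-429\right) \left(-52\right)} = \frac{1}{22308}$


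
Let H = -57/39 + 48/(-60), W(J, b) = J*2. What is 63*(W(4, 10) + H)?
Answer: 23499/65 ≈ 361.52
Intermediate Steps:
W(J, b) = 2*J
H = -147/65 (H = -57*1/39 + 48*(-1/60) = -19/13 - ⅘ = -147/65 ≈ -2.2615)
63*(W(4, 10) + H) = 63*(2*4 - 147/65) = 63*(8 - 147/65) = 63*(373/65) = 23499/65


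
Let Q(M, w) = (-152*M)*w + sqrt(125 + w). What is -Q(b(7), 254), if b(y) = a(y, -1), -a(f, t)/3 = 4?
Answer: -463296 - sqrt(379) ≈ -4.6332e+5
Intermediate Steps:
a(f, t) = -12 (a(f, t) = -3*4 = -12)
b(y) = -12
Q(M, w) = sqrt(125 + w) - 152*M*w (Q(M, w) = -152*M*w + sqrt(125 + w) = sqrt(125 + w) - 152*M*w)
-Q(b(7), 254) = -(sqrt(125 + 254) - 152*(-12)*254) = -(sqrt(379) + 463296) = -(463296 + sqrt(379)) = -463296 - sqrt(379)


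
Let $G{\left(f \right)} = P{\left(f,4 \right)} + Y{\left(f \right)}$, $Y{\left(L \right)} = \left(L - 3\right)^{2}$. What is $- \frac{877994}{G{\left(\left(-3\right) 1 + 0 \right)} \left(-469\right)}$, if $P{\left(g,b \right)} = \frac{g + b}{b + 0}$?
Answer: $\frac{3511976}{68005} \approx 51.643$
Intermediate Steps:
$Y{\left(L \right)} = \left(-3 + L\right)^{2}$
$P{\left(g,b \right)} = \frac{b + g}{b}$
$G{\left(f \right)} = 1 + \left(-3 + f\right)^{2} + \frac{f}{4}$ ($G{\left(f \right)} = \frac{4 + f}{4} + \left(-3 + f\right)^{2} = \left(1 + \frac{f}{4}\right) + \left(-3 + f\right)^{2} = 1 + \left(-3 + f\right)^{2} + \frac{f}{4}$)
$- \frac{877994}{G{\left(\left(-3\right) 1 + 0 \right)} \left(-469\right)} = - \frac{877994}{\left(10 + \left(\left(-3\right) 1 + 0\right)^{2} - \frac{23 \left(\left(-3\right) 1 + 0\right)}{4}\right) \left(-469\right)} = - \frac{877994}{\left(10 + \left(-3 + 0\right)^{2} - \frac{23 \left(-3 + 0\right)}{4}\right) \left(-469\right)} = - \frac{877994}{\left(10 + \left(-3\right)^{2} - - \frac{69}{4}\right) \left(-469\right)} = - \frac{877994}{\left(10 + 9 + \frac{69}{4}\right) \left(-469\right)} = - \frac{877994}{\frac{145}{4} \left(-469\right)} = - \frac{877994}{- \frac{68005}{4}} = \left(-877994\right) \left(- \frac{4}{68005}\right) = \frac{3511976}{68005}$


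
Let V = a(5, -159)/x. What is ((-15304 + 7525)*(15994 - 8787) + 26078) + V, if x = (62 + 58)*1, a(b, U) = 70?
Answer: -672446093/12 ≈ -5.6037e+7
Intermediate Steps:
x = 120 (x = 120*1 = 120)
V = 7/12 (V = 70/120 = 70*(1/120) = 7/12 ≈ 0.58333)
((-15304 + 7525)*(15994 - 8787) + 26078) + V = ((-15304 + 7525)*(15994 - 8787) + 26078) + 7/12 = (-7779*7207 + 26078) + 7/12 = (-56063253 + 26078) + 7/12 = -56037175 + 7/12 = -672446093/12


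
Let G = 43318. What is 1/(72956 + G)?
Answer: 1/116274 ≈ 8.6004e-6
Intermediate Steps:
1/(72956 + G) = 1/(72956 + 43318) = 1/116274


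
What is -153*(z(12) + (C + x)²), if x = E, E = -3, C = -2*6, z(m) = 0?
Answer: -34425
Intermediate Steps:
C = -12
x = -3
-153*(z(12) + (C + x)²) = -153*(0 + (-12 - 3)²) = -153*(0 + (-15)²) = -153*(0 + 225) = -153*225 = -34425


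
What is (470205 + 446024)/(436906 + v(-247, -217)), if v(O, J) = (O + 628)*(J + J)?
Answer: 916229/271552 ≈ 3.3740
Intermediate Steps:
v(O, J) = 2*J*(628 + O) (v(O, J) = (628 + O)*(2*J) = 2*J*(628 + O))
(470205 + 446024)/(436906 + v(-247, -217)) = (470205 + 446024)/(436906 + 2*(-217)*(628 - 247)) = 916229/(436906 + 2*(-217)*381) = 916229/(436906 - 165354) = 916229/271552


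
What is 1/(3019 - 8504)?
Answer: -1/5485 ≈ -0.00018232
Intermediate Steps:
1/(3019 - 8504) = 1/(-5485) = -1/5485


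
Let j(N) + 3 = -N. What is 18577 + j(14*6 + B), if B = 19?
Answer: 18471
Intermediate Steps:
j(N) = -3 - N
18577 + j(14*6 + B) = 18577 + (-3 - (14*6 + 19)) = 18577 + (-3 - (84 + 19)) = 18577 + (-3 - 1*103) = 18577 + (-3 - 103) = 18577 - 106 = 18471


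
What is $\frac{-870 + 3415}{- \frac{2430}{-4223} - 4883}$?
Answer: $- \frac{10747535}{20618479} \approx -0.52126$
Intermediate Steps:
$\frac{-870 + 3415}{- \frac{2430}{-4223} - 4883} = \frac{2545}{\left(-2430\right) \left(- \frac{1}{4223}\right) - 4883} = \frac{2545}{\frac{2430}{4223} - 4883} = \frac{2545}{- \frac{20618479}{4223}} = 2545 \left(- \frac{4223}{20618479}\right) = - \frac{10747535}{20618479}$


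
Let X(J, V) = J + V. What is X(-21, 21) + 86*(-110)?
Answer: -9460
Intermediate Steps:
X(-21, 21) + 86*(-110) = (-21 + 21) + 86*(-110) = 0 - 9460 = -9460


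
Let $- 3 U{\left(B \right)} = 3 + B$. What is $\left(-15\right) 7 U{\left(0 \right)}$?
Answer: $105$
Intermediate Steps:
$U{\left(B \right)} = -1 - \frac{B}{3}$ ($U{\left(B \right)} = - \frac{3 + B}{3} = -1 - \frac{B}{3}$)
$\left(-15\right) 7 U{\left(0 \right)} = \left(-15\right) 7 \left(-1 - 0\right) = - 105 \left(-1 + 0\right) = \left(-105\right) \left(-1\right) = 105$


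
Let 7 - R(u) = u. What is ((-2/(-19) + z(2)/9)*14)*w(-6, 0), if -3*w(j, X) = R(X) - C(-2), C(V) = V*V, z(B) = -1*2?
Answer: 280/171 ≈ 1.6374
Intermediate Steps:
z(B) = -2
C(V) = V²
R(u) = 7 - u
w(j, X) = -1 + X/3 (w(j, X) = -((7 - X) - 1*(-2)²)/3 = -((7 - X) - 1*4)/3 = -((7 - X) - 4)/3 = -(3 - X)/3 = -1 + X/3)
((-2/(-19) + z(2)/9)*14)*w(-6, 0) = ((-2/(-19) - 2/9)*14)*(-1 + (⅓)*0) = ((-2*(-1/19) - 2*⅑)*14)*(-1 + 0) = ((2/19 - 2/9)*14)*(-1) = -20/171*14*(-1) = -280/171*(-1) = 280/171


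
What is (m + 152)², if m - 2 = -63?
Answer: 8281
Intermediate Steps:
m = -61 (m = 2 - 63 = -61)
(m + 152)² = (-61 + 152)² = 91² = 8281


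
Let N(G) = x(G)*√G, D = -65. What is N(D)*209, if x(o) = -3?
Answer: -627*I*√65 ≈ -5055.0*I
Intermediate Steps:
N(G) = -3*√G
N(D)*209 = -3*I*√65*209 = -627*I*√65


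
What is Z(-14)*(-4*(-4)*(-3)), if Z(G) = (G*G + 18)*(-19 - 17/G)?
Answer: 1278864/7 ≈ 1.8269e+5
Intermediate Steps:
Z(G) = (-19 - 17/G)*(18 + G²) (Z(G) = (G² + 18)*(-19 - 17/G) = (18 + G²)*(-19 - 17/G) = (-19 - 17/G)*(18 + G²))
Z(-14)*(-4*(-4)*(-3)) = (-342 - 306/(-14) - 19*(-14)² - 17*(-14))*(-4*(-4)*(-3)) = (-342 - 306*(-1/14) - 19*196 + 238)*(16*(-3)) = (-342 + 153/7 - 3724 + 238)*(-48) = -26643/7*(-48) = 1278864/7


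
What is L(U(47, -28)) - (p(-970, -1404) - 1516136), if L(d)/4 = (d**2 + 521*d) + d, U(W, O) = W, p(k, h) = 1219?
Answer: 1621889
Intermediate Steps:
L(d) = 4*d**2 + 2088*d (L(d) = 4*((d**2 + 521*d) + d) = 4*(d**2 + 522*d) = 4*d**2 + 2088*d)
L(U(47, -28)) - (p(-970, -1404) - 1516136) = 4*47*(522 + 47) - (1219 - 1516136) = 4*47*569 - 1*(-1514917) = 106972 + 1514917 = 1621889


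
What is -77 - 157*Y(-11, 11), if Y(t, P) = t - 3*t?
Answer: -3531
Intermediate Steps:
Y(t, P) = -2*t
-77 - 157*Y(-11, 11) = -77 - (-314)*(-11) = -77 - 157*22 = -77 - 3454 = -3531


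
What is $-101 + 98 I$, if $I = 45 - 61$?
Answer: $-1669$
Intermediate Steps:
$I = -16$ ($I = 45 - 61 = -16$)
$-101 + 98 I = -101 + 98 \left(-16\right) = -101 - 1568 = -1669$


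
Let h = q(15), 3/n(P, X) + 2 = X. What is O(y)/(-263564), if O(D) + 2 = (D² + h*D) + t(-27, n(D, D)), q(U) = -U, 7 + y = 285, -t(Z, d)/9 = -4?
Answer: -18287/65891 ≈ -0.27753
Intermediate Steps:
n(P, X) = 3/(-2 + X)
t(Z, d) = 36 (t(Z, d) = -9*(-4) = 36)
y = 278 (y = -7 + 285 = 278)
h = -15 (h = -1*15 = -15)
O(D) = 34 + D² - 15*D (O(D) = -2 + ((D² - 15*D) + 36) = -2 + (36 + D² - 15*D) = 34 + D² - 15*D)
O(y)/(-263564) = (34 + 278² - 15*278)/(-263564) = (34 + 77284 - 4170)*(-1/263564) = 73148*(-1/263564) = -18287/65891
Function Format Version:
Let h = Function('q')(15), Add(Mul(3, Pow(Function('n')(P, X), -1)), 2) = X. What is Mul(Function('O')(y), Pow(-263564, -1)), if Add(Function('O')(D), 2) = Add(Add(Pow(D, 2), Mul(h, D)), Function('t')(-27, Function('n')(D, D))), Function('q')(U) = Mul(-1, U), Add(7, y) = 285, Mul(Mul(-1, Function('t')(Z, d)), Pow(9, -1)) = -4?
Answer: Rational(-18287, 65891) ≈ -0.27753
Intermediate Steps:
Function('n')(P, X) = Mul(3, Pow(Add(-2, X), -1))
Function('t')(Z, d) = 36 (Function('t')(Z, d) = Mul(-9, -4) = 36)
y = 278 (y = Add(-7, 285) = 278)
h = -15 (h = Mul(-1, 15) = -15)
Function('O')(D) = Add(34, Pow(D, 2), Mul(-15, D)) (Function('O')(D) = Add(-2, Add(Add(Pow(D, 2), Mul(-15, D)), 36)) = Add(-2, Add(36, Pow(D, 2), Mul(-15, D))) = Add(34, Pow(D, 2), Mul(-15, D)))
Mul(Function('O')(y), Pow(-263564, -1)) = Mul(Add(34, Pow(278, 2), Mul(-15, 278)), Pow(-263564, -1)) = Mul(Add(34, 77284, -4170), Rational(-1, 263564)) = Mul(73148, Rational(-1, 263564)) = Rational(-18287, 65891)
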